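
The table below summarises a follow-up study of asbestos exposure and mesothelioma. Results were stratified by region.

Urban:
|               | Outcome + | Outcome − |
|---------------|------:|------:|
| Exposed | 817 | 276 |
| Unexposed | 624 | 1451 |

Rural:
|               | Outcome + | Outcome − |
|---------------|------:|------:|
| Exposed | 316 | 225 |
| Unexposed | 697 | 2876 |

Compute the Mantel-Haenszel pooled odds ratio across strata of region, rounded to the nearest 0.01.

OR_MH = Σ(aᵢdᵢ/nᵢ) / Σ(bᵢcᵢ/nᵢ), where nᵢ is the stratum total.
Stratum 1 (Urban): n = 3168; a·d/n = 817·1451/3168 = 374.2004; b·c/n = 276·624/3168 = 54.3636
Stratum 2 (Rural): n = 4114; a·d/n = 316·2876/4114 = 220.9081; b·c/n = 225·697/4114 = 38.1198
OR_MH = (374.2004 + 220.9081) / (54.3636 + 38.1198) = 595.1086 / 92.4835 = 6.43476

6.43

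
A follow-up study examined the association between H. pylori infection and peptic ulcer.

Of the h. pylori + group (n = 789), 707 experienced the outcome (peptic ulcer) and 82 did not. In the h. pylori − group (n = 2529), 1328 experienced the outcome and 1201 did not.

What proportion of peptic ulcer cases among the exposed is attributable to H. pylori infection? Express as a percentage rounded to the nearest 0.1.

41.4

From the description: a = 707, b = 82, c = 1328, d = 1201.
Risk in exposed = 707/789 = 0.89607; risk in unexposed = 1328/2529 = 0.52511.
RR = 0.89607/0.52511 = 1.70645
AR% = (RR − 1)/RR × 100 = (1.70645 − 1)/1.70645 × 100 = 41.3988%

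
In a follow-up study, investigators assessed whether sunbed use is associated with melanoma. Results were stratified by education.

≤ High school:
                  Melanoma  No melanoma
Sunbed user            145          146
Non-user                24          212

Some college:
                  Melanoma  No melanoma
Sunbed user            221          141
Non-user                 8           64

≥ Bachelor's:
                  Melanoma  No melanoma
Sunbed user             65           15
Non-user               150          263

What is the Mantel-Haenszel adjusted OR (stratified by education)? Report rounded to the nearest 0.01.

9.09

OR_MH = Σ(aᵢdᵢ/nᵢ) / Σ(bᵢcᵢ/nᵢ), where nᵢ is the stratum total.
Stratum 1 (≤ High school): n = 527; a·d/n = 145·212/527 = 58.3302; b·c/n = 146·24/527 = 6.6490
Stratum 2 (Some college): n = 434; a·d/n = 221·64/434 = 32.5899; b·c/n = 141·8/434 = 2.5991
Stratum 3 (≥ Bachelor's): n = 493; a·d/n = 65·263/493 = 34.6755; b·c/n = 15·150/493 = 4.5639
OR_MH = (58.3302 + 32.5899 + 34.6755) / (6.6490 + 2.5991 + 4.5639) = 125.5955 / 13.8119 = 9.09326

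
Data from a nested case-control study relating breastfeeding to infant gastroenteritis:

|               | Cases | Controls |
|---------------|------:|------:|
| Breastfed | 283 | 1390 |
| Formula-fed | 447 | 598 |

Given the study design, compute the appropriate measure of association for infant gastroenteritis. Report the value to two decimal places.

Cells: a = 283, b = 1390, c = 447, d = 598.
This is a nested case-control study: participants were sampled on outcome status, so risks in the source population cannot be estimated directly — relative risk is not valid here. The odds ratio is the appropriate measure.
OR = (a·d)/(b·c) = (283 × 598) / (1390 × 447) = 169234 / 621330 = 0.27237

0.27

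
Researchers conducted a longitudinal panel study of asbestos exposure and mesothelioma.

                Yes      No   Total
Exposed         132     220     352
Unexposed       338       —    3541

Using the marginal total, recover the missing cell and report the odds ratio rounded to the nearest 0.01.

The missing cell is in the unexposed row: 3541 − 338 = 3203.
So a = 132, b = 220, c = 338, d = 3203.
OR = (a·d)/(b·c) = (132 × 3203) / (220 × 338) = 422796 / 74360 = 5.68580

5.69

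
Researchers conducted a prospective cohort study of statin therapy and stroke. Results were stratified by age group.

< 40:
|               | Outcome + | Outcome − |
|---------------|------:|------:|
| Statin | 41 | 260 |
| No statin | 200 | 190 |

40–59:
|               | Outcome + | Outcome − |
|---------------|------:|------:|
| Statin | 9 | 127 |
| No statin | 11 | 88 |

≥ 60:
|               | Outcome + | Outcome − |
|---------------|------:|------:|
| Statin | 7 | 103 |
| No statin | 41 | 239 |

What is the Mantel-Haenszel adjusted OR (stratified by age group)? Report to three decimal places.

0.206

OR_MH = Σ(aᵢdᵢ/nᵢ) / Σ(bᵢcᵢ/nᵢ), where nᵢ is the stratum total.
Stratum 1 (< 40): n = 691; a·d/n = 41·190/691 = 11.2735; b·c/n = 260·200/691 = 75.2533
Stratum 2 (40–59): n = 235; a·d/n = 9·88/235 = 3.3702; b·c/n = 127·11/235 = 5.9447
Stratum 3 (≥ 60): n = 390; a·d/n = 7·239/390 = 4.2897; b·c/n = 103·41/390 = 10.8282
OR_MH = (11.2735 + 3.3702 + 4.2897) / (75.2533 + 5.9447 + 10.8282) = 18.9335 / 92.0261 = 0.20574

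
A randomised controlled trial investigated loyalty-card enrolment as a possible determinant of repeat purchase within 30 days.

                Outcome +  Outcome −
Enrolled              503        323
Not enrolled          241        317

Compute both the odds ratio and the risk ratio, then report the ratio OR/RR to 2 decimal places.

1.45

Cells: a = 503, b = 323, c = 241, d = 317.
OR = (503·317)/(323·241) = 159451/77843 = 2.04837
Risk in exposed = 503/826 = 0.60896; risk in unexposed = 241/558 = 0.43190; RR = 1.40995
OR/RR = 2.04837 / 1.40995 = 1.45279
The outcome is not rare, so the OR lies further from 1 than the RR.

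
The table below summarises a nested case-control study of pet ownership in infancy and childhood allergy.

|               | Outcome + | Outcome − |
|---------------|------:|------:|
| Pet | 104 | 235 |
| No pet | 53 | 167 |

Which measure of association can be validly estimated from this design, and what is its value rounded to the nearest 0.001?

1.394

Cells: a = 104, b = 235, c = 53, d = 167.
This is a nested case-control study: participants were sampled on outcome status, so risks in the source population cannot be estimated directly — relative risk is not valid here. The odds ratio is the appropriate measure.
OR = (a·d)/(b·c) = (104 × 167) / (235 × 53) = 17368 / 12455 = 1.39446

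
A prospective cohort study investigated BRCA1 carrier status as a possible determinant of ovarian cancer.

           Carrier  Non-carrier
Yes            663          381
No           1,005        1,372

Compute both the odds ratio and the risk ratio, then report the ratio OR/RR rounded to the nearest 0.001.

1.299

Reading the table with exposure as columns: a = 663 (Carrier, case), b = 1005 (Carrier, non-case), c = 381 (Non-carrier, case), d = 1372.
OR = (663·1372)/(1005·381) = 909636/382905 = 2.37562
Risk in exposed = 663/1668 = 0.39748; risk in unexposed = 381/1753 = 0.21734; RR = 1.82883
OR/RR = 2.37562 / 1.82883 = 1.29898
The outcome is not rare, so the OR lies further from 1 than the RR.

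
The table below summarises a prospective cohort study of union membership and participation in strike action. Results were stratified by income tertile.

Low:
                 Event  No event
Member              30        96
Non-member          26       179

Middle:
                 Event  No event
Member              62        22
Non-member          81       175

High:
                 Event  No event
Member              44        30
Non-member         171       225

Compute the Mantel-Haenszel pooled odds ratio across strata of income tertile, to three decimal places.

OR_MH = Σ(aᵢdᵢ/nᵢ) / Σ(bᵢcᵢ/nᵢ), where nᵢ is the stratum total.
Stratum 1 (Low): n = 331; a·d/n = 30·179/331 = 16.2236; b·c/n = 96·26/331 = 7.5408
Stratum 2 (Middle): n = 340; a·d/n = 62·175/340 = 31.9118; b·c/n = 22·81/340 = 5.2412
Stratum 3 (High): n = 470; a·d/n = 44·225/470 = 21.0638; b·c/n = 30·171/470 = 10.9149
OR_MH = (16.2236 + 31.9118 + 21.0638) / (7.5408 + 5.2412 + 10.9149) = 69.1992 / 23.6969 = 2.92018

2.920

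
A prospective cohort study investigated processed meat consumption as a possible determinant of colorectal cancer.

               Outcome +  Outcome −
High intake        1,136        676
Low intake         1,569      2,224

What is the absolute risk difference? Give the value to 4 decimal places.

Cells: a = 1136, b = 676, c = 1569, d = 2224.
Risk in exposed = 1136/1812 = 0.626932; risk in unexposed = 1569/3793 = 0.413657.
Risk difference = 0.626932 − 0.413657 = 0.213275

0.2133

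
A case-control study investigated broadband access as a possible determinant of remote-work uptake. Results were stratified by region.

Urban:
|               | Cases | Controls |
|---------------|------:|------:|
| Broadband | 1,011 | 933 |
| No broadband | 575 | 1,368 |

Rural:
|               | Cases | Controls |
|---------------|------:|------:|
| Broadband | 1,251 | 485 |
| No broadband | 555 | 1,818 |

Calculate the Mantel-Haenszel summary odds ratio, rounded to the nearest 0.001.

4.468

OR_MH = Σ(aᵢdᵢ/nᵢ) / Σ(bᵢcᵢ/nᵢ), where nᵢ is the stratum total.
Stratum 1 (Urban): n = 3887; a·d/n = 1011·1368/3887 = 355.8137; b·c/n = 933·575/3887 = 138.0178
Stratum 2 (Rural): n = 4109; a·d/n = 1251·1818/4109 = 553.4967; b·c/n = 485·555/4109 = 65.5086
OR_MH = (355.8137 + 553.4967) / (138.0178 + 65.5086) = 909.3105 / 203.5264 = 4.46778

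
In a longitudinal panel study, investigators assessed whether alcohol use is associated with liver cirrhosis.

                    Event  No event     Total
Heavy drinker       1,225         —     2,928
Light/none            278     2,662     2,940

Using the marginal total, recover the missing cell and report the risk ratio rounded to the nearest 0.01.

4.42

The missing cell is in the exposed row: 2928 − 1225 = 1703.
So a = 1225, b = 1703, c = 278, d = 2662.
RR = [a/(a+b)] / [c/(c+d)] = (1225/2928) / (278/2940) = 0.41837/0.09456 = 4.42453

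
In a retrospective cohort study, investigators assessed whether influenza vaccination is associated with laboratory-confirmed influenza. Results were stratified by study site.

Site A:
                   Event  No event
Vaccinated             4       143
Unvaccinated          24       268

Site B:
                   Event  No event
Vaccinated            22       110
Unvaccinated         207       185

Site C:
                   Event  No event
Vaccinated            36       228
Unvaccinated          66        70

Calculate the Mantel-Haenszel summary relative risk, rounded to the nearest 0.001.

RR_MH = Σ(aᵢ·n₀ᵢ/nᵢ) / Σ(cᵢ·n₁ᵢ/nᵢ), with n₁ᵢ = aᵢ+bᵢ (exposed), n₀ᵢ = cᵢ+dᵢ (unexposed), nᵢ = n₁ᵢ+n₀ᵢ.
Stratum 1 (Site A): n₁ = 147, n₀ = 292, n = 439; a·n₀/n = 4·292/439 = 2.6606; c·n₁/n = 24·147/439 = 8.0364
Stratum 2 (Site B): n₁ = 132, n₀ = 392, n = 524; a·n₀/n = 22·392/524 = 16.4580; c·n₁/n = 207·132/524 = 52.1450
Stratum 3 (Site C): n₁ = 264, n₀ = 136, n = 400; a·n₀/n = 36·136/400 = 12.2400; c·n₁/n = 66·264/400 = 43.5600
RR_MH = (2.6606 + 16.4580 + 12.2400) / (8.0364 + 52.1450 + 43.5600) = 31.3586 / 103.7415 = 0.30228

0.302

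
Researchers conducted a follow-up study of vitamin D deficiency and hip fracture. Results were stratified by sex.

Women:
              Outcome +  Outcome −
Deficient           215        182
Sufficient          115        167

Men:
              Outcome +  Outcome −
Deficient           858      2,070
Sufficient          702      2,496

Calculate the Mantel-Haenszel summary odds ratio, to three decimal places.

OR_MH = Σ(aᵢdᵢ/nᵢ) / Σ(bᵢcᵢ/nᵢ), where nᵢ is the stratum total.
Stratum 1 (Women): n = 679; a·d/n = 215·167/679 = 52.8792; b·c/n = 182·115/679 = 30.8247
Stratum 2 (Men): n = 6126; a·d/n = 858·2496/6126 = 349.5867; b·c/n = 2070·702/6126 = 237.2086
OR_MH = (52.8792 + 349.5867) / (30.8247 + 237.2086) = 402.4659 / 268.0334 = 1.50155

1.502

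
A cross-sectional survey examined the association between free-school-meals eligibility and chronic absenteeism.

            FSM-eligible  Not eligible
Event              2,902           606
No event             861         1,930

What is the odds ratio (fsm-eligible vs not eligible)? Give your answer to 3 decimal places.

10.734

Reading the table with exposure as columns: a = 2902 (FSM-eligible, case), b = 861 (FSM-eligible, non-case), c = 606 (Not eligible, case), d = 1930.
OR = (a·d)/(b·c) = (2902 × 1930) / (861 × 606) = 5600860 / 521766 = 10.73443
The odds of chronic absenteeism are about 10.73 times as high in the fsm-eligible group.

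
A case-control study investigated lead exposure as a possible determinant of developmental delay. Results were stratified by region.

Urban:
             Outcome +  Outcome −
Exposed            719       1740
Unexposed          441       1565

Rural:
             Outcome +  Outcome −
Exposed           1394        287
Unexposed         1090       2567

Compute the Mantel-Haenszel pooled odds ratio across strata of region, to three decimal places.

4.002

OR_MH = Σ(aᵢdᵢ/nᵢ) / Σ(bᵢcᵢ/nᵢ), where nᵢ is the stratum total.
Stratum 1 (Urban): n = 4465; a·d/n = 719·1565/4465 = 252.0123; b·c/n = 1740·441/4465 = 171.8567
Stratum 2 (Rural): n = 5338; a·d/n = 1394·2567/5338 = 670.3631; b·c/n = 287·1090/5338 = 58.6043
OR_MH = (252.0123 + 670.3631) / (171.8567 + 58.6043) = 922.3754 / 230.4610 = 4.00231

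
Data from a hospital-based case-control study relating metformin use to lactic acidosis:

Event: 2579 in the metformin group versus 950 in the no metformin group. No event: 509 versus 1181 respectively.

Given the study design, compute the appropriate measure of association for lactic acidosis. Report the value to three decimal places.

6.299

From the description: a = 2579, b = 509, c = 950, d = 1181.
This is a hospital-based case-control study: participants were sampled on outcome status, so risks in the source population cannot be estimated directly — relative risk is not valid here. The odds ratio is the appropriate measure.
OR = (a·d)/(b·c) = (2579 × 1181) / (509 × 950) = 3045799 / 483550 = 6.29883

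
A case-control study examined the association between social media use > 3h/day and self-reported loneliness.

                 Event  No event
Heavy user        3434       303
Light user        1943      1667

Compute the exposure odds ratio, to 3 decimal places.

9.723

Cells: a = 3434, b = 303, c = 1943, d = 1667.
OR = (a·d)/(b·c) = (3434 × 1667) / (303 × 1943) = 5724478 / 588729 = 9.72345
The odds of self-reported loneliness are about 9.72 times as high in the heavy user group.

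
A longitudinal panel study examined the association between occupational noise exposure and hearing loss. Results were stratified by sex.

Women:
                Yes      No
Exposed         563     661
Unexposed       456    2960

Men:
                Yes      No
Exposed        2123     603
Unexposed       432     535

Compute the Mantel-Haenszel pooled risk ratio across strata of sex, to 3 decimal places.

RR_MH = Σ(aᵢ·n₀ᵢ/nᵢ) / Σ(cᵢ·n₁ᵢ/nᵢ), with n₁ᵢ = aᵢ+bᵢ (exposed), n₀ᵢ = cᵢ+dᵢ (unexposed), nᵢ = n₁ᵢ+n₀ᵢ.
Stratum 1 (Women): n₁ = 1224, n₀ = 3416, n = 4640; a·n₀/n = 563·3416/4640 = 414.4845; c·n₁/n = 456·1224/4640 = 120.2897
Stratum 2 (Men): n₁ = 2726, n₀ = 967, n = 3693; a·n₀/n = 2123·967/3693 = 555.9006; c·n₁/n = 432·2726/3693 = 318.8822
RR_MH = (414.4845 + 555.9006) / (120.2897 + 318.8822) = 970.3851 / 439.1719 = 2.20958

2.210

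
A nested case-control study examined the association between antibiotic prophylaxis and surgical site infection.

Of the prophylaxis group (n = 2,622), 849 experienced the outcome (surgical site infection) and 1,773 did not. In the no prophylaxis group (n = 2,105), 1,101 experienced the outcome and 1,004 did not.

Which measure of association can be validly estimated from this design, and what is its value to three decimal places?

0.437

From the description: a = 849, b = 1773, c = 1101, d = 1004.
This is a nested case-control study: participants were sampled on outcome status, so risks in the source population cannot be estimated directly — relative risk is not valid here. The odds ratio is the appropriate measure.
OR = (a·d)/(b·c) = (849 × 1004) / (1773 × 1101) = 852396 / 1952073 = 0.43666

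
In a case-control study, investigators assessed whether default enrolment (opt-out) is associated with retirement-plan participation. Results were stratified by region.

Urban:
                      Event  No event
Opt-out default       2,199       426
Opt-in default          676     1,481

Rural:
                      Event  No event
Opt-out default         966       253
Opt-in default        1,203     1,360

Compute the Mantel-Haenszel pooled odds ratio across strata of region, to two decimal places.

7.31

OR_MH = Σ(aᵢdᵢ/nᵢ) / Σ(bᵢcᵢ/nᵢ), where nᵢ is the stratum total.
Stratum 1 (Urban): n = 4782; a·d/n = 2199·1481/4782 = 681.0370; b·c/n = 426·676/4782 = 60.2208
Stratum 2 (Rural): n = 3782; a·d/n = 966·1360/3782 = 347.3718; b·c/n = 253·1203/3782 = 80.4757
OR_MH = (681.0370 + 347.3718) / (60.2208 + 80.4757) = 1028.4088 / 140.6965 = 7.30941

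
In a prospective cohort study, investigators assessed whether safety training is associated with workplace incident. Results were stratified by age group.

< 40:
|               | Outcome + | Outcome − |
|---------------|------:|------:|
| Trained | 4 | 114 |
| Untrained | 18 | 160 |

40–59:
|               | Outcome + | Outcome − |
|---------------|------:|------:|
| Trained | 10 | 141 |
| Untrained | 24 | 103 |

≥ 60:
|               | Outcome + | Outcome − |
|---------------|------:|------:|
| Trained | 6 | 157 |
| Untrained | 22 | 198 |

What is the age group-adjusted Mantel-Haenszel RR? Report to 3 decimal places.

RR_MH = Σ(aᵢ·n₀ᵢ/nᵢ) / Σ(cᵢ·n₁ᵢ/nᵢ), with n₁ᵢ = aᵢ+bᵢ (exposed), n₀ᵢ = cᵢ+dᵢ (unexposed), nᵢ = n₁ᵢ+n₀ᵢ.
Stratum 1 (< 40): n₁ = 118, n₀ = 178, n = 296; a·n₀/n = 4·178/296 = 2.4054; c·n₁/n = 18·118/296 = 7.1757
Stratum 2 (40–59): n₁ = 151, n₀ = 127, n = 278; a·n₀/n = 10·127/278 = 4.5683; c·n₁/n = 24·151/278 = 13.0360
Stratum 3 (≥ 60): n₁ = 163, n₀ = 220, n = 383; a·n₀/n = 6·220/383 = 3.4465; c·n₁/n = 22·163/383 = 9.3629
RR_MH = (2.4054 + 4.5683 + 3.4465) / (7.1757 + 13.0360 + 9.3629) = 10.4202 / 29.5746 = 0.35234

0.352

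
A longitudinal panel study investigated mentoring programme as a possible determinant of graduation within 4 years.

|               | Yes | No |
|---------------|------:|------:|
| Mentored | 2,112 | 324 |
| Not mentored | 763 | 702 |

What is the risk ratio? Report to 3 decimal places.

1.665

Cells: a = 2112, b = 324, c = 763, d = 702.
Risk in exposed = 2112/2436 = 0.86700; risk in unexposed = 763/1465 = 0.52082.
RR = 0.86700 / 0.52082 = 1.66468
The risk among the exposed is 1.66 times that among the unexposed.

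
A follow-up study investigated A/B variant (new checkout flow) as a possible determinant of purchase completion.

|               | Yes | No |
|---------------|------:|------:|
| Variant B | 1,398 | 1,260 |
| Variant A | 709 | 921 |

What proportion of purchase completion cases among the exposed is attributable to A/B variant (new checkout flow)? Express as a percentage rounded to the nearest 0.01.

17.30

Cells: a = 1398, b = 1260, c = 709, d = 921.
Risk in exposed = 1398/2658 = 0.52596; risk in unexposed = 709/1630 = 0.43497.
RR = 0.52596/0.43497 = 1.20919
AR% = (RR − 1)/RR × 100 = (1.20919 − 1)/1.20919 × 100 = 17.2998%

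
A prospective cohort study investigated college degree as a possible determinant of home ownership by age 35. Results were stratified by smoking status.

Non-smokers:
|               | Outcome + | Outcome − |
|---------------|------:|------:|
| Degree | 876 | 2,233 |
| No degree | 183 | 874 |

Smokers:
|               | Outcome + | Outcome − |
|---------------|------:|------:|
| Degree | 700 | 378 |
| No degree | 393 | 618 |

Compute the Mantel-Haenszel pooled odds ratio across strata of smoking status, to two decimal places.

2.31

OR_MH = Σ(aᵢdᵢ/nᵢ) / Σ(bᵢcᵢ/nᵢ), where nᵢ is the stratum total.
Stratum 1 (Non-smokers): n = 4166; a·d/n = 876·874/4166 = 183.7792; b·c/n = 2233·183/4166 = 98.0891
Stratum 2 (Smokers): n = 2089; a·d/n = 700·618/2089 = 207.0847; b·c/n = 378·393/2089 = 71.1125
OR_MH = (183.7792 + 207.0847) / (98.0891 + 71.1125) = 390.8639 / 169.2015 = 2.31005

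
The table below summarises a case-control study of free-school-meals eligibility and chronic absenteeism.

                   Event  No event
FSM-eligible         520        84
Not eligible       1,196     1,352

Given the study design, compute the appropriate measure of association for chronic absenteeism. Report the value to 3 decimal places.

Cells: a = 520, b = 84, c = 1196, d = 1352.
This is a case-control study: participants were sampled on outcome status, so risks in the source population cannot be estimated directly — relative risk is not valid here. The odds ratio is the appropriate measure.
OR = (a·d)/(b·c) = (520 × 1352) / (84 × 1196) = 703040 / 100464 = 6.99793

6.998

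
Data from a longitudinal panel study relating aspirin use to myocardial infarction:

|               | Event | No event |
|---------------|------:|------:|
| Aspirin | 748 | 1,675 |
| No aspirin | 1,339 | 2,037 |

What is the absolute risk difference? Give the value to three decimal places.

Cells: a = 748, b = 1675, c = 1339, d = 2037.
Risk in exposed = 748/2423 = 0.308708; risk in unexposed = 1339/3376 = 0.396623.
Risk difference = 0.308708 − 0.396623 = -0.087915

-0.088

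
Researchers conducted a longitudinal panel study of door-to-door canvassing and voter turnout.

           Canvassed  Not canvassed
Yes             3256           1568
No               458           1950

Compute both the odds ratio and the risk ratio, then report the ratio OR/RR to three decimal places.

Reading the table with exposure as columns: a = 3256 (Canvassed, case), b = 458 (Canvassed, non-case), c = 1568 (Not canvassed, case), d = 1950.
OR = (3256·1950)/(458·1568) = 6349200/718144 = 8.84112
Risk in exposed = 3256/3714 = 0.87668; risk in unexposed = 1568/3518 = 0.44571; RR = 1.96695
OR/RR = 8.84112 / 1.96695 = 4.49485
The outcome is not rare, so the OR lies further from 1 than the RR.

4.495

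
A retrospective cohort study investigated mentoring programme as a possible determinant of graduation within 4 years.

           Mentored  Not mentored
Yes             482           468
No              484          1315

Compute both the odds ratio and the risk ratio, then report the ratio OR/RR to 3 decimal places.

1.472

Reading the table with exposure as columns: a = 482 (Mentored, case), b = 484 (Mentored, non-case), c = 468 (Not mentored, case), d = 1315.
OR = (482·1315)/(484·468) = 633830/226512 = 2.79822
Risk in exposed = 482/966 = 0.49896; risk in unexposed = 468/1783 = 0.26248; RR = 1.90097
OR/RR = 2.79822 / 1.90097 = 1.47199
The outcome is not rare, so the OR lies further from 1 than the RR.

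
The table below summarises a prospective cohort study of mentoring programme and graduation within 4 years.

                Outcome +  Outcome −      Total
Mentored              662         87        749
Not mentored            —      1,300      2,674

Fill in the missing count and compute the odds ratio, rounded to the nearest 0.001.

The missing cell is in the unexposed row: 2674 − 1300 = 1374.
So a = 662, b = 87, c = 1374, d = 1300.
OR = (a·d)/(b·c) = (662 × 1300) / (87 × 1374) = 860600 / 119538 = 7.19938

7.199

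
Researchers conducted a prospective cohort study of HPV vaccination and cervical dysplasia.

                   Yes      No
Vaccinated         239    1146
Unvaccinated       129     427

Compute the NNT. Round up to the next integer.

17

Risk in treated group = 239/1385 = 0.17256; risk in control = 129/556 = 0.23201.
Absolute risk reduction = 0.23201 − 0.17256 = 0.05945
NNT = 1 / ARR = 1 / 0.05945 = 16.821 → round up → 17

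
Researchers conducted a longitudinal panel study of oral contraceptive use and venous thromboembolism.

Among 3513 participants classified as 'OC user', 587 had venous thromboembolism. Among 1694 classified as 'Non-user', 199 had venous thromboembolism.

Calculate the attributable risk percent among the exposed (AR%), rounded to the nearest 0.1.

From the description: a = 587, b = 2926, c = 199, d = 1495.
Risk in exposed = 587/3513 = 0.16709; risk in unexposed = 199/1694 = 0.11747.
RR = 0.16709/0.11747 = 1.42240
AR% = (RR − 1)/RR × 100 = (1.42240 − 1)/1.42240 × 100 = 29.6961%

29.7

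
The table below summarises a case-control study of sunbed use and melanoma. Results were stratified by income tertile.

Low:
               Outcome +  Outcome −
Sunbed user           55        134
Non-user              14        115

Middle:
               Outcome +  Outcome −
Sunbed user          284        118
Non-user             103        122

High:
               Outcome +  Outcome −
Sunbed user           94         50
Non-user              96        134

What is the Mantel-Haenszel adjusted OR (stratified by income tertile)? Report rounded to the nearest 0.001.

2.855

OR_MH = Σ(aᵢdᵢ/nᵢ) / Σ(bᵢcᵢ/nᵢ), where nᵢ is the stratum total.
Stratum 1 (Low): n = 318; a·d/n = 55·115/318 = 19.8899; b·c/n = 134·14/318 = 5.8994
Stratum 2 (Middle): n = 627; a·d/n = 284·122/627 = 55.2600; b·c/n = 118·103/627 = 19.3844
Stratum 3 (High): n = 374; a·d/n = 94·134/374 = 33.6791; b·c/n = 50·96/374 = 12.8342
OR_MH = (19.8899 + 55.2600 + 33.6791) / (5.8994 + 19.3844 + 12.8342) = 108.8290 / 38.1180 = 2.85506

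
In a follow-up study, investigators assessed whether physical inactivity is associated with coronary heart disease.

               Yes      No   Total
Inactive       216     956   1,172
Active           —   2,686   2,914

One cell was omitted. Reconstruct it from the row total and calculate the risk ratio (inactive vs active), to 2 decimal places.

2.36

The missing cell is in the unexposed row: 2914 − 2686 = 228.
So a = 216, b = 956, c = 228, d = 2686.
RR = [a/(a+b)] / [c/(c+d)] = (216/1172) / (228/2914) = 0.18430/0.07824 = 2.35549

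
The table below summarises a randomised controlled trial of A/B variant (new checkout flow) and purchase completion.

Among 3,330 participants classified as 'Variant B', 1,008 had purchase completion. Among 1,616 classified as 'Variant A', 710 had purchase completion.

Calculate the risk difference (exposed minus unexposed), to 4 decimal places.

From the description: a = 1008, b = 2322, c = 710, d = 906.
Risk in exposed = 1008/3330 = 0.302703; risk in unexposed = 710/1616 = 0.439356.
Risk difference = 0.302703 − 0.439356 = -0.136654

-0.1367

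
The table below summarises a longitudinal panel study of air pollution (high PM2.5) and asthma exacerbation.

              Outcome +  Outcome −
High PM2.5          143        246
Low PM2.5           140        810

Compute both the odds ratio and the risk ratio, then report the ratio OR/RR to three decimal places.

1.348

Cells: a = 143, b = 246, c = 140, d = 810.
OR = (143·810)/(246·140) = 115830/34440 = 3.36324
Risk in exposed = 143/389 = 0.36761; risk in unexposed = 140/950 = 0.14737; RR = 2.49449
OR/RR = 3.36324 / 2.49449 = 1.34827
The outcome is not rare, so the OR lies further from 1 than the RR.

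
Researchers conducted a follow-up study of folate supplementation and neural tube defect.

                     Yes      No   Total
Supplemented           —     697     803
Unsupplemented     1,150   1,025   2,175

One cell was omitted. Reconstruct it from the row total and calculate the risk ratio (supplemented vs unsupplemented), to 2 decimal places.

The missing cell is in the exposed row: 803 − 697 = 106.
So a = 106, b = 697, c = 1150, d = 1025.
RR = [a/(a+b)] / [c/(c+d)] = (106/803) / (1150/2175) = 0.13200/0.52874 = 0.24966

0.25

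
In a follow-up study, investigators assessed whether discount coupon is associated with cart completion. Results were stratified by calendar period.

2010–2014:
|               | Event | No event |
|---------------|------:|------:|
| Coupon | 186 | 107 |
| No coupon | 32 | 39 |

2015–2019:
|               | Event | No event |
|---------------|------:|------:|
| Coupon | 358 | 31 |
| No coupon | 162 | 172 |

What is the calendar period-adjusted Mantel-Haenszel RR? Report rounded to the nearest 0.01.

RR_MH = Σ(aᵢ·n₀ᵢ/nᵢ) / Σ(cᵢ·n₁ᵢ/nᵢ), with n₁ᵢ = aᵢ+bᵢ (exposed), n₀ᵢ = cᵢ+dᵢ (unexposed), nᵢ = n₁ᵢ+n₀ᵢ.
Stratum 1 (2010–2014): n₁ = 293, n₀ = 71, n = 364; a·n₀/n = 186·71/364 = 36.2802; c·n₁/n = 32·293/364 = 25.7582
Stratum 2 (2015–2019): n₁ = 389, n₀ = 334, n = 723; a·n₀/n = 358·334/723 = 165.3831; c·n₁/n = 162·389/723 = 87.1618
RR_MH = (36.2802 + 165.3831) / (25.7582 + 87.1618) = 201.6633 / 112.9201 = 1.78589

1.79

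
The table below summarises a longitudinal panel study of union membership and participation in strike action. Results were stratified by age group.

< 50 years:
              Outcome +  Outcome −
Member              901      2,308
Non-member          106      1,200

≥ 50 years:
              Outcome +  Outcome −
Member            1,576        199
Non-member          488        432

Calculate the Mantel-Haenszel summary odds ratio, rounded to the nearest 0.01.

5.45

OR_MH = Σ(aᵢdᵢ/nᵢ) / Σ(bᵢcᵢ/nᵢ), where nᵢ is the stratum total.
Stratum 1 (< 50 years): n = 4515; a·d/n = 901·1200/4515 = 239.4684; b·c/n = 2308·106/4515 = 54.1856
Stratum 2 (≥ 50 years): n = 2695; a·d/n = 1576·432/2695 = 252.6278; b·c/n = 199·488/2695 = 36.0341
OR_MH = (239.4684 + 252.6278) / (54.1856 + 36.0341) = 492.0963 / 90.2197 = 5.45442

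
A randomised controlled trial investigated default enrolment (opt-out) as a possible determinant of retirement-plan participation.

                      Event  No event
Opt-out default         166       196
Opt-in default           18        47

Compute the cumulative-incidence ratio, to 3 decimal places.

1.656

Cells: a = 166, b = 196, c = 18, d = 47.
Risk in exposed = 166/362 = 0.45856; risk in unexposed = 18/65 = 0.27692.
RR = 0.45856 / 0.27692 = 1.65592
The risk among the exposed is 1.66 times that among the unexposed.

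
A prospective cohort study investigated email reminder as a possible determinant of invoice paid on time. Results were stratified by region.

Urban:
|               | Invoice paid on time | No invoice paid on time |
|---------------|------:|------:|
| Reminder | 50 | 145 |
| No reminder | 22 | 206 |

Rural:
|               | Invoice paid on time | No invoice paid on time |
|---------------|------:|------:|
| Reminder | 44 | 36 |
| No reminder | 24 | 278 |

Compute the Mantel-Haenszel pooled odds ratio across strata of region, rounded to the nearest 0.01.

5.75

OR_MH = Σ(aᵢdᵢ/nᵢ) / Σ(bᵢcᵢ/nᵢ), where nᵢ is the stratum total.
Stratum 1 (Urban): n = 423; a·d/n = 50·206/423 = 24.3499; b·c/n = 145·22/423 = 7.5414
Stratum 2 (Rural): n = 382; a·d/n = 44·278/382 = 32.0209; b·c/n = 36·24/382 = 2.2618
OR_MH = (24.3499 + 32.0209) / (7.5414 + 2.2618) = 56.3708 / 9.8032 = 5.75028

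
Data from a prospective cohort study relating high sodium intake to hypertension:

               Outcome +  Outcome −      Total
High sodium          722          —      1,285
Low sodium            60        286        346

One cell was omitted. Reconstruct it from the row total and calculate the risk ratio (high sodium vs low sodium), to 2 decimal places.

The missing cell is in the exposed row: 1285 − 722 = 563.
So a = 722, b = 563, c = 60, d = 286.
RR = [a/(a+b)] / [c/(c+d)] = (722/1285) / (60/346) = 0.56187/0.17341 = 3.24010

3.24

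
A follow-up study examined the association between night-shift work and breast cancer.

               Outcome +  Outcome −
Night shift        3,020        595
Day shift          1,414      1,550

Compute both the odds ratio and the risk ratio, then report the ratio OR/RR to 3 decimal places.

Cells: a = 3020, b = 595, c = 1414, d = 1550.
OR = (3020·1550)/(595·1414) = 4681000/841330 = 5.56381
Risk in exposed = 3020/3615 = 0.83541; risk in unexposed = 1414/2964 = 0.47706; RR = 1.75117
OR/RR = 5.56381 / 1.75117 = 3.17720
The outcome is not rare, so the OR lies further from 1 than the RR.

3.177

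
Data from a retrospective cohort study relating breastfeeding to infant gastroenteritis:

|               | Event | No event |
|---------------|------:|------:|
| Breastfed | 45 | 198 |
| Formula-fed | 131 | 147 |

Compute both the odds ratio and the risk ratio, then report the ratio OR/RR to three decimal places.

Cells: a = 45, b = 198, c = 131, d = 147.
OR = (45·147)/(198·131) = 6615/25938 = 0.25503
Risk in exposed = 45/243 = 0.18519; risk in unexposed = 131/278 = 0.47122; RR = 0.39299
OR/RR = 0.25503 / 0.39299 = 0.64895
The outcome is not rare, so the OR lies further from 1 than the RR.

0.649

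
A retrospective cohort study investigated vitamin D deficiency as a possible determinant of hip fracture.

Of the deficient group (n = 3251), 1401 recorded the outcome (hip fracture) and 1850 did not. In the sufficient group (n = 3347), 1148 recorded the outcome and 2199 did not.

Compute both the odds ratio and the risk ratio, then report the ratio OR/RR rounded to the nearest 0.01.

1.15

From the description: a = 1401, b = 1850, c = 1148, d = 2199.
OR = (1401·2199)/(1850·1148) = 3080799/2123800 = 1.45061
Risk in exposed = 1401/3251 = 0.43094; risk in unexposed = 1148/3347 = 0.34299; RR = 1.25642
OR/RR = 1.45061 / 1.25642 = 1.15456
The outcome is not rare, so the OR lies further from 1 than the RR.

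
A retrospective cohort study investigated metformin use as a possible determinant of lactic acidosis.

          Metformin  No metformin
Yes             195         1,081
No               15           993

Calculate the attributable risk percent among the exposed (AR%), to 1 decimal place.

43.9

Reading the table with exposure as columns: a = 195 (Metformin, case), b = 15 (Metformin, non-case), c = 1081 (No metformin, case), d = 993.
Risk in exposed = 195/210 = 0.92857; risk in unexposed = 1081/2074 = 0.52122.
RR = 0.92857/0.52122 = 1.78155
AR% = (RR − 1)/RR × 100 = (1.78155 − 1)/1.78155 × 100 = 43.8691%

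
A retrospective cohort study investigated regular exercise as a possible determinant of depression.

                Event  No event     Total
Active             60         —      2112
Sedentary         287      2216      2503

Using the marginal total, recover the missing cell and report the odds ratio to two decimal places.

0.23

The missing cell is in the exposed row: 2112 − 60 = 2052.
So a = 60, b = 2052, c = 287, d = 2216.
OR = (a·d)/(b·c) = (60 × 2216) / (2052 × 287) = 132960 / 588924 = 0.22577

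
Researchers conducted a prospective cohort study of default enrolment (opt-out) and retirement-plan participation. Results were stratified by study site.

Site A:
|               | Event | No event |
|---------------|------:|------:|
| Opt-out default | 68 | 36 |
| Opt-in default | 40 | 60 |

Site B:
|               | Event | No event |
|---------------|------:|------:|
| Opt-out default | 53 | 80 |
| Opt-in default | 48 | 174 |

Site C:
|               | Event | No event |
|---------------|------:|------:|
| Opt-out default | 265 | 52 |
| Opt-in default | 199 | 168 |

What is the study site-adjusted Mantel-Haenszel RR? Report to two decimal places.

1.60

RR_MH = Σ(aᵢ·n₀ᵢ/nᵢ) / Σ(cᵢ·n₁ᵢ/nᵢ), with n₁ᵢ = aᵢ+bᵢ (exposed), n₀ᵢ = cᵢ+dᵢ (unexposed), nᵢ = n₁ᵢ+n₀ᵢ.
Stratum 1 (Site A): n₁ = 104, n₀ = 100, n = 204; a·n₀/n = 68·100/204 = 33.3333; c·n₁/n = 40·104/204 = 20.3922
Stratum 2 (Site B): n₁ = 133, n₀ = 222, n = 355; a·n₀/n = 53·222/355 = 33.1437; c·n₁/n = 48·133/355 = 17.9831
Stratum 3 (Site C): n₁ = 317, n₀ = 367, n = 684; a·n₀/n = 265·367/684 = 142.1857; c·n₁/n = 199·317/684 = 92.2266
RR_MH = (33.3333 + 33.1437 + 142.1857) / (20.3922 + 17.9831 + 92.2266) = 208.6627 / 130.6019 = 1.59770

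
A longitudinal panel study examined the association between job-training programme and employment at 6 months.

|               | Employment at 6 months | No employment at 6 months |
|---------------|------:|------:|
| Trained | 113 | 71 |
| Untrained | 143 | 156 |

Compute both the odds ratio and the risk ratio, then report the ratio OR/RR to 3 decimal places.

1.352

Cells: a = 113, b = 71, c = 143, d = 156.
OR = (113·156)/(71·143) = 17628/10153 = 1.73624
Risk in exposed = 113/184 = 0.61413; risk in unexposed = 143/299 = 0.47826; RR = 1.28409
OR/RR = 1.73624 / 1.28409 = 1.35211
The outcome is not rare, so the OR lies further from 1 than the RR.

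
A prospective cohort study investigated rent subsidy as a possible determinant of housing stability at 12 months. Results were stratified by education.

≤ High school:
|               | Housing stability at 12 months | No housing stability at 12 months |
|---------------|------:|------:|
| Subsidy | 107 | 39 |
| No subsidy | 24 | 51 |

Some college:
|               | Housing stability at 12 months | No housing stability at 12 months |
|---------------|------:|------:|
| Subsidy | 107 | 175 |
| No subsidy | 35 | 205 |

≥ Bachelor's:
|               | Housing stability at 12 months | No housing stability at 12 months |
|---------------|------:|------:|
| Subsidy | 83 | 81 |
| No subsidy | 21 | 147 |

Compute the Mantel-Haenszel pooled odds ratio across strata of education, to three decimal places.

4.905

OR_MH = Σ(aᵢdᵢ/nᵢ) / Σ(bᵢcᵢ/nᵢ), where nᵢ is the stratum total.
Stratum 1 (≤ High school): n = 221; a·d/n = 107·51/221 = 24.6923; b·c/n = 39·24/221 = 4.2353
Stratum 2 (Some college): n = 522; a·d/n = 107·205/522 = 42.0211; b·c/n = 175·35/522 = 11.7337
Stratum 3 (≥ Bachelor's): n = 332; a·d/n = 83·147/332 = 36.7500; b·c/n = 81·21/332 = 5.1235
OR_MH = (24.6923 + 42.0211 + 36.7500) / (4.2353 + 11.7337 + 5.1235) = 103.4634 / 21.0925 = 4.90522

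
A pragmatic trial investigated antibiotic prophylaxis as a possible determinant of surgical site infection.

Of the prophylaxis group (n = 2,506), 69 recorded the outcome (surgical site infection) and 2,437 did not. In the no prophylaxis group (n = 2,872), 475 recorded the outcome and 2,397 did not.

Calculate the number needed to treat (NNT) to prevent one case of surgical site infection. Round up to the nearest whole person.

Risk in treated group = 69/2506 = 0.02753; risk in control = 475/2872 = 0.16539.
Absolute risk reduction = 0.16539 − 0.02753 = 0.13786
NNT = 1 / ARR = 1 / 0.13786 = 7.254 → round up → 8

8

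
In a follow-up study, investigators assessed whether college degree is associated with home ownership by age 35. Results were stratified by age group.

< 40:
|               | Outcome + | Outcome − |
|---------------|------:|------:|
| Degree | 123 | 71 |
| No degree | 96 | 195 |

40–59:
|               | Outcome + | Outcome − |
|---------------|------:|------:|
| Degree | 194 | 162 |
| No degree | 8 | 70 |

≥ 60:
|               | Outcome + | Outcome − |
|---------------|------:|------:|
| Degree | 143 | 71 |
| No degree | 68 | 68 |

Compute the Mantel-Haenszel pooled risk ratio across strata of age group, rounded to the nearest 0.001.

RR_MH = Σ(aᵢ·n₀ᵢ/nᵢ) / Σ(cᵢ·n₁ᵢ/nᵢ), with n₁ᵢ = aᵢ+bᵢ (exposed), n₀ᵢ = cᵢ+dᵢ (unexposed), nᵢ = n₁ᵢ+n₀ᵢ.
Stratum 1 (< 40): n₁ = 194, n₀ = 291, n = 485; a·n₀/n = 123·291/485 = 73.8000; c·n₁/n = 96·194/485 = 38.4000
Stratum 2 (40–59): n₁ = 356, n₀ = 78, n = 434; a·n₀/n = 194·78/434 = 34.8664; c·n₁/n = 8·356/434 = 6.5622
Stratum 3 (≥ 60): n₁ = 214, n₀ = 136, n = 350; a·n₀/n = 143·136/350 = 55.5657; c·n₁/n = 68·214/350 = 41.5771
RR_MH = (73.8000 + 34.8664 + 55.5657) / (38.4000 + 6.5622 + 41.5771) = 164.2321 / 86.5394 = 1.89777

1.898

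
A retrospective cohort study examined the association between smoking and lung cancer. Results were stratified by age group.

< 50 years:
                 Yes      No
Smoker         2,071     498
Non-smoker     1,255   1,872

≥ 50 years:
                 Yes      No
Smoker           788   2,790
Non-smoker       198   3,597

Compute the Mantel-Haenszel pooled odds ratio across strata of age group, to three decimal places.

OR_MH = Σ(aᵢdᵢ/nᵢ) / Σ(bᵢcᵢ/nᵢ), where nᵢ is the stratum total.
Stratum 1 (< 50 years): n = 5696; a·d/n = 2071·1872/5696 = 680.6376; b·c/n = 498·1255/5696 = 109.7244
Stratum 2 (≥ 50 years): n = 7373; a·d/n = 788·3597/7373 = 384.4346; b·c/n = 2790·198/7373 = 74.9247
OR_MH = (680.6376 + 384.4346) / (109.7244 + 74.9247) = 1065.0722 / 184.6491 = 5.76809

5.768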